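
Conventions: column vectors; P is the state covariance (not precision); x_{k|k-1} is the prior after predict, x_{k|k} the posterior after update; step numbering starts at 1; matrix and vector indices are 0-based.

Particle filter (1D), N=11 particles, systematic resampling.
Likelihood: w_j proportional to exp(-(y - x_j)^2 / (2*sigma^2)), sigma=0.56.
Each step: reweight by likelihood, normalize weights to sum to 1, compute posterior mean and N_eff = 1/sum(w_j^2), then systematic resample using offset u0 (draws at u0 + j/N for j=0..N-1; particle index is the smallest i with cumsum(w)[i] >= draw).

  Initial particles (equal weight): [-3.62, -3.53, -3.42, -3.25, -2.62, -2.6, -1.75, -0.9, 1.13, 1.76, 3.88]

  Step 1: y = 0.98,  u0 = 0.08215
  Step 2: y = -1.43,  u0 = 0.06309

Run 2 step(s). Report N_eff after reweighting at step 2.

step 1: w=[0.0000, 0.0000, 0.0000, 0.0000, 0.0000, 0.0000, 0.0000, 0.0026, 0.7160, 0.2813, 0.0000]  mean=1.3019  Neff=1.6897  idx=[8, 8, 8, 8, 8, 8, 8, 8, 9, 9, 9]
step 2: w=[0.1249, 0.1249, 0.1249, 0.1249, 0.1249, 0.1249, 0.1249, 0.1249, 0.0004, 0.0004, 0.0004]  mean=1.1307  Neff=8.0186  idx=[0, 1, 1, 2, 3, 4, 4, 5, 6, 7, 7]

N_eff = 8.0186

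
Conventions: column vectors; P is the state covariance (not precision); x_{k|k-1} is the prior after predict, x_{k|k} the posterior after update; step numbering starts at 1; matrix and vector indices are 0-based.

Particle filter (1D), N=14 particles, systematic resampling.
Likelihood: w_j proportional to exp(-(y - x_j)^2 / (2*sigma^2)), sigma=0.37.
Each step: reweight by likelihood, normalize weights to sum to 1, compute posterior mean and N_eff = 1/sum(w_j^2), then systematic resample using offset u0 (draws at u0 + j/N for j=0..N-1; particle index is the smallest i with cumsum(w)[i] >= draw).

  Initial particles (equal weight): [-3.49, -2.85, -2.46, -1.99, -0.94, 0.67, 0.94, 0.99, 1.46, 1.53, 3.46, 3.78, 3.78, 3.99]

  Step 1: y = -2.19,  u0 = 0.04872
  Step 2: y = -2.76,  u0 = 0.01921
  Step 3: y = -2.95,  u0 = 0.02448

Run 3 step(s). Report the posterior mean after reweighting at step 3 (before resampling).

post_mean = -2.5769

step 1: w=[0.0011, 0.1108, 0.4166, 0.4697, 0.0018, 0.0000, 0.0000, 0.0000, 0.0000, 0.0000, 0.0000, 0.0000, 0.0000, 0.0000]  mean=-2.2808  Neff=2.4603  idx=[1, 2, 2, 2, 2, 2, 2, 3, 3, 3, 3, 3, 3, 3]
step 2: w=[0.1593, 0.1181, 0.1181, 0.1181, 0.1181, 0.1181, 0.1181, 0.0188, 0.0188, 0.0188, 0.0188, 0.0188, 0.0188, 0.0188]  mean=-2.4602  Neff=8.9587  idx=[0, 0, 1, 1, 2, 2, 3, 4, 4, 5, 5, 6, 7, 11]
step 3: w=[0.1566, 0.1566, 0.0676, 0.0676, 0.0676, 0.0676, 0.0676, 0.0676, 0.0676, 0.0676, 0.0676, 0.0676, 0.0056, 0.0056]  mean=-2.5769  Neff=10.5552  idx=[0, 0, 1, 1, 1, 3, 4, 5, 6, 7, 8, 9, 10, 11]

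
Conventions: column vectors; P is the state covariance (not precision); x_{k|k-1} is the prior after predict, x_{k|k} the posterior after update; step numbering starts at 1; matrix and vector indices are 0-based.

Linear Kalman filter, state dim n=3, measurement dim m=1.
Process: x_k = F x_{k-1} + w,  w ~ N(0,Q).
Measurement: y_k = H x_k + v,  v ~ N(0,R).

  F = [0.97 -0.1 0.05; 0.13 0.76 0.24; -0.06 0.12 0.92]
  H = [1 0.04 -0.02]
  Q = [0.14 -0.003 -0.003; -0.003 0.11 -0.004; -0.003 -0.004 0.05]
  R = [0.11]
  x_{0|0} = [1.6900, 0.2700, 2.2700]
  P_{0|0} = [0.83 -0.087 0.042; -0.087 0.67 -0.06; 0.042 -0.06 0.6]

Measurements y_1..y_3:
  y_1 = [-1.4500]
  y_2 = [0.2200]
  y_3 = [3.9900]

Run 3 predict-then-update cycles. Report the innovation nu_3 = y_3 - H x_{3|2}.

step 1: x^-=[1.7258, 0.9697, 2.0194]  P^-=[0.9507 0.0041 0.0001; 0.0041 0.5091 0.1465; 0.0001 0.1465 0.5538]  S=[1.0618]  K=[0.8955; 0.0203; -0.0048]  nu=[-3.1742]  x^+=[-1.1167, 0.9052, 2.0346]  P^+=[0.0992 -0.0152 0.0047; -0.0152 0.5087 0.1466; 0.0047 0.1466 0.5538]
step 2: x^-=[-1.0720, 1.0311, 2.0475]  P^-=[0.2417 -0.0303 0.0003; -0.0303 0.4881 0.2715; 0.0003 0.2715 0.5585]  S=[0.3499]  K=[0.6875; -0.0464; -0.0000]  nu=[1.2917]  x^+=[-0.1840, 0.9712, 2.0475]  P^+=[0.0764 -0.0192 0.0003; -0.0192 0.4874 0.2715; 0.0003 0.2715 0.5585]
step 3: x^-=[-0.1732, 1.2056, 2.0113]  P^-=[0.2192 -0.0337 -0.0130; -0.0337 0.5203 0.3615; -0.0130 0.3615 0.5902]  S=[0.3275]  K=[0.6659; -0.0615; -0.0317]  nu=[4.1552]  x^+=[2.5939, 0.9501, 1.8796]  P^+=[0.0739 -0.0203 -0.0061; -0.0203 0.5190 0.3608; -0.0061 0.3608 0.5899]

innov = [4.1552]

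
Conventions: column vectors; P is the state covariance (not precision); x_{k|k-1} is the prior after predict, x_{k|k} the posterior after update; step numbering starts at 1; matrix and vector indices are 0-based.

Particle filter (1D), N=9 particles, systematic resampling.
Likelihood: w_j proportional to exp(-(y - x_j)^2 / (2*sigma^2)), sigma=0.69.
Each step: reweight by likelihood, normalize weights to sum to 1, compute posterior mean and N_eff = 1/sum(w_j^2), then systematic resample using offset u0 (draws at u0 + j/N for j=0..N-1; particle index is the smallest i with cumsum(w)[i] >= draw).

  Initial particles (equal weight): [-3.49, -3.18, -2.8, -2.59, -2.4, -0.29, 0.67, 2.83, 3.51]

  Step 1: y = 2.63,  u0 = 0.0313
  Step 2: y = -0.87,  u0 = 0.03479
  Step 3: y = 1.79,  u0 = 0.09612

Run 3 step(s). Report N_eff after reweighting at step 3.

step 1: w=[0.0000, 0.0000, 0.0000, 0.0000, 0.0000, 0.0001, 0.0125, 0.6752, 0.3122]  mean=3.0151  Neff=1.8065  idx=[7, 7, 7, 7, 7, 7, 8, 8, 8]
step 2: w=[0.1664, 0.1664, 0.1664, 0.1664, 0.1664, 0.1664, 0.0005, 0.0005, 0.0005]  mean=2.8311  Neff=6.0187  idx=[0, 0, 1, 2, 2, 3, 4, 4, 5]
step 3: w=[0.1111, 0.1111, 0.1111, 0.1111, 0.1111, 0.1111, 0.1111, 0.1111, 0.1111]  mean=2.8300  Neff=9.0000  idx=[0, 1, 2, 3, 4, 5, 6, 7, 8]

N_eff = 9.0000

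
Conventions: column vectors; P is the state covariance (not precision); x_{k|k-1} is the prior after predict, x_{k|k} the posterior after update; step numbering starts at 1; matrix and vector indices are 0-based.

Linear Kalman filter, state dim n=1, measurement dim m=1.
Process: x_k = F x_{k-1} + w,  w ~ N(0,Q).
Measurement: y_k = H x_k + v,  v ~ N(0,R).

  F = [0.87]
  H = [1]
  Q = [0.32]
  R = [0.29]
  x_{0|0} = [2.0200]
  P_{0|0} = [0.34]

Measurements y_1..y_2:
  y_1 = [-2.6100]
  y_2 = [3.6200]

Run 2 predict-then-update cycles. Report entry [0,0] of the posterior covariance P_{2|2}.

step 1: x^-=[1.7574]  P^-=[0.5773]  S=[0.8673]  K=[0.6656]  nu=[-4.3674]  x^+=[-1.1497]  P^+=[0.1930]
step 2: x^-=[-1.0003]  P^-=[0.4661]  S=[0.7561]  K=[0.6165]  nu=[4.6203]  x^+=[1.8479]  P^+=[0.1788]

P_post[0,0] = 0.1788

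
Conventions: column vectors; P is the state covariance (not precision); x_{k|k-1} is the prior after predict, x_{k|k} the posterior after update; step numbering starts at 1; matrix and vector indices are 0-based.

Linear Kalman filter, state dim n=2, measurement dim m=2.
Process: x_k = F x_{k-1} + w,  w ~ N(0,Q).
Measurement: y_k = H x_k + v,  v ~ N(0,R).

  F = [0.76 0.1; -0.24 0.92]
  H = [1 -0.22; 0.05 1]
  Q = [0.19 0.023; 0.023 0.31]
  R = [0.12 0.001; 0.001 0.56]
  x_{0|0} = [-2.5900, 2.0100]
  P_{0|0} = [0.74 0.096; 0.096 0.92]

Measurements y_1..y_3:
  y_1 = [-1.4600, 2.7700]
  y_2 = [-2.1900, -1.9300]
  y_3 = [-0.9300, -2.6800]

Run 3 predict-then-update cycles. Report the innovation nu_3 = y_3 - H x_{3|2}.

step 1: x^-=[-1.7674, 2.4708]  P^-=[0.6412 0.0375; 0.0375 1.0889]  S=[0.7974 -0.1694; -0.1694 1.6543]  K=[0.8206 0.1261; -0.1158 0.6475]  nu=[0.8510, 0.3876]  x^+=[-1.0203, 2.6232]  P^+=[0.1131 0.0658; 0.0658 0.3592]
step 2: x^-=[-0.5131, 2.6582]  P^-=[0.2689 0.0798; 0.0798 0.5915]  S=[0.3824 -0.0367; -0.0367 1.1602]  K=[0.6670 0.1015; -0.0825 0.5107]  nu=[-1.0921, -4.5625]  x^+=[-1.7047, 0.4183]  P^+=[0.0918 0.0529; 0.0529 0.2832]
step 3: x^-=[-1.2537, 0.7940]  P^-=[0.2539 0.0681; 0.0681 0.5317]  S=[0.3697 -0.0360; -0.0360 1.0991]  K=[0.6555 0.0949; -0.0852 0.4840]  nu=[0.4984, -3.4113]  x^+=[-1.2508, -0.8997]  P^+=[0.0896 0.0493; 0.0493 0.2685]

innov = [0.4984, -3.4113]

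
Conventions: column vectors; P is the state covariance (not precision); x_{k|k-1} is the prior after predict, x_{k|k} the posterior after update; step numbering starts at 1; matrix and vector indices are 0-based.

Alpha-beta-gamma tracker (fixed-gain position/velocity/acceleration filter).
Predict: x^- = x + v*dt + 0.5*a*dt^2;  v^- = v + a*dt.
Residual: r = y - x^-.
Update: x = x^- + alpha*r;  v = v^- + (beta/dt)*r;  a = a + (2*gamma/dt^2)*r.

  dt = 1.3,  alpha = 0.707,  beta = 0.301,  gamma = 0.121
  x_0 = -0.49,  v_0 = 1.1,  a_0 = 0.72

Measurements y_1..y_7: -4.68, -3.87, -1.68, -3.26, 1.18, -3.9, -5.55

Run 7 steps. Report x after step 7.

step 1: x_pred=1.5484  r=-6.2284  x^+=-2.8551  v^+=0.5939  a^+=-0.1719
step 2: x_pred=-2.2283  r=-1.6417  x^+=-3.3890  v^+=-0.0097  a^+=-0.4070
step 3: x_pred=-3.7454  r=2.0654  x^+=-2.2852  v^+=-0.0605  a^+=-0.1112
step 4: x_pred=-2.4578  r=-0.8022  x^+=-3.0250  v^+=-0.3908  a^+=-0.2261
step 5: x_pred=-3.7240  r=4.9040  x^+=-0.2569  v^+=0.4508  a^+=0.4762
step 6: x_pred=0.7315  r=-4.6315  x^+=-2.5430  v^+=-0.0026  a^+=-0.1870
step 7: x_pred=-2.7044  r=-2.8456  x^+=-4.7162  v^+=-0.9046  a^+=-0.5945

x_post = -4.7162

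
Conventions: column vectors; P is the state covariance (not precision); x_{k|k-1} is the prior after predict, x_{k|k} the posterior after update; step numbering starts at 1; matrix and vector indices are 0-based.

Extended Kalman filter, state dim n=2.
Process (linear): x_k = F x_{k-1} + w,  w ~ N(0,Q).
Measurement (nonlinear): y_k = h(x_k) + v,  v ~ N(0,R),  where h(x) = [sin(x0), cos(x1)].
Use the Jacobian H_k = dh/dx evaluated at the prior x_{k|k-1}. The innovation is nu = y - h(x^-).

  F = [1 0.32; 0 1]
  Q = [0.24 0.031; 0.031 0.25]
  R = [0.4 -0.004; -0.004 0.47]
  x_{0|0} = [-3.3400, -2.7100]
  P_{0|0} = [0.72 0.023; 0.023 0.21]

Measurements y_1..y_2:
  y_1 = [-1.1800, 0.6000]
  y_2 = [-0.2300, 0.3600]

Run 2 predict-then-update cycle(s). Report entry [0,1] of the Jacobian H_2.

step 1: x^-=[-4.2072, -2.7100]  P^-=[0.9962 0.1212; 0.1212 0.4600]  H_jac=[-0.4840 0.0000; 0.0000 0.4183]  S=[0.6333 -0.0285; -0.0285 0.5505]  K=[-0.7589 0.0528; -0.0770 0.3456]  nu=[-2.0551, 1.5083]  x^+=[-2.5680, -2.0305]  P^+=[0.6277 0.0665; 0.0665 0.3890]
step 2: x^-=[-3.2178, -2.0305]  P^-=[0.9501 0.2220; 0.2220 0.6390]  H_jac=[-0.9971 0.0000; 0.0000 0.8962]  S=[1.3446 -0.2024; -0.2024 0.9832]  K=[-0.6956 0.0592; -0.0794 0.5661]  nu=[-0.3061, 0.8036]  x^+=[-2.9573, -1.5512]  P^+=[0.2793 0.0341; 0.0341 0.2972]

H_jac[0,1] = 0.0000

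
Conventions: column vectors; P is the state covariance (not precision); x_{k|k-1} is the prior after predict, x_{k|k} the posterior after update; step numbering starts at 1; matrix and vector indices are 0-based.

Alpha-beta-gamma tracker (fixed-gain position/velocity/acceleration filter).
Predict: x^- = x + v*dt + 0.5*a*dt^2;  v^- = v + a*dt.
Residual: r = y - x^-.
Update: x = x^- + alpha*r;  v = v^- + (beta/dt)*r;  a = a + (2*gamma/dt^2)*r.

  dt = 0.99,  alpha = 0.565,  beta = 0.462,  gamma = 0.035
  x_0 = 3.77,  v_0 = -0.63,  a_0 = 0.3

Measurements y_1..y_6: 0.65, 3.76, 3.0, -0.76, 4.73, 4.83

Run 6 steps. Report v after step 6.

v_post = 1.8871

step 1: x_pred=3.2933  r=-2.6433  x^+=1.7998  v^+=-1.5665  a^+=0.1112
step 2: x_pred=0.3035  r=3.4565  x^+=2.2564  v^+=0.1566  a^+=0.3581
step 3: x_pred=2.5869  r=0.4131  x^+=2.8203  v^+=0.7039  a^+=0.3876
step 4: x_pred=3.7071  r=-4.4671  x^+=1.1832  v^+=-0.9971  a^+=0.0685
step 5: x_pred=0.2297  r=4.5003  x^+=2.7724  v^+=1.1709  a^+=0.3900
step 6: x_pred=4.1227  r=0.7073  x^+=4.5223  v^+=1.8871  a^+=0.4405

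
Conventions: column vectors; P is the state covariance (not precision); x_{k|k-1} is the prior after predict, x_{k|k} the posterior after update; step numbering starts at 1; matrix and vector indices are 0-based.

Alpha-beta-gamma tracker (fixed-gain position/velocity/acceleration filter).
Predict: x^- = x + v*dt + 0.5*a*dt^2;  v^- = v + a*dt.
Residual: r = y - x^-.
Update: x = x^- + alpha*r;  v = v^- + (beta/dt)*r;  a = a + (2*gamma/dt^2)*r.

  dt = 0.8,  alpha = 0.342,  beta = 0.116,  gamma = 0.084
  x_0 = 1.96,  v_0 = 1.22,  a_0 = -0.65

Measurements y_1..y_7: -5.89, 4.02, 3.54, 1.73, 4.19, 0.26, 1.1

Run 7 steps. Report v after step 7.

step 1: x_pred=2.7280  r=-8.6180  x^+=-0.2194  v^+=-0.5496  a^+=-2.9122
step 2: x_pred=-1.5910  r=5.6110  x^+=0.3280  v^+=-2.0658  a^+=-1.4393
step 3: x_pred=-1.7852  r=5.3252  x^+=0.0360  v^+=-2.4451  a^+=-0.0415
step 4: x_pred=-1.9334  r=3.6634  x^+=-0.6805  v^+=-1.9471  a^+=0.9202
step 5: x_pred=-1.9437  r=6.1337  x^+=0.1540  v^+=-0.3216  a^+=2.5303
step 6: x_pred=0.7064  r=-0.4464  x^+=0.5537  v^+=1.6379  a^+=2.4131
step 7: x_pred=2.6362  r=-1.5362  x^+=2.1109  v^+=3.3456  a^+=2.0098

v_post = 3.3456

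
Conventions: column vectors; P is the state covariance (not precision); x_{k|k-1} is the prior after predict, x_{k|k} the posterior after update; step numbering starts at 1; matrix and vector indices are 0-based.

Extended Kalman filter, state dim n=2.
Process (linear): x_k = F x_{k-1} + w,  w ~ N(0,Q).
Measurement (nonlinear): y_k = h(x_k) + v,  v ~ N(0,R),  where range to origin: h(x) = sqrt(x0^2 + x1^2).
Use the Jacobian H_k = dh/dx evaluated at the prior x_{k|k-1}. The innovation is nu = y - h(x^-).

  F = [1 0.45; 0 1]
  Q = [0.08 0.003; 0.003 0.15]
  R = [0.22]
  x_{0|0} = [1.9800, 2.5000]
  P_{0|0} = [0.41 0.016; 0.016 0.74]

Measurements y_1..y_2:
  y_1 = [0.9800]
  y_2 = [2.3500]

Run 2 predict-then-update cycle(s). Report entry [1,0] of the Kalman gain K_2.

K[1,0] = 0.3804

step 1: x^-=[3.1050, 2.5000]  P^-=[0.6542 0.3520; 0.3520 0.8900]  H_jac=[0.7789 0.6271]  S=[1.3109]  K=[0.5572; 0.6349]  nu=[-3.0064]  x^+=[1.4300, 0.5911]  P^+=[0.2473 -0.1117; -0.1117 0.3615]
step 2: x^-=[1.6960, 0.5911]  P^-=[0.3000 0.0539; 0.0539 0.5115]  H_jac=[0.9443 0.3291]  S=[0.5764]  K=[0.5222; 0.3804]  nu=[0.5539]  x^+=[1.9853, 0.8019]  P^+=[0.1428 -0.0606; -0.0606 0.4281]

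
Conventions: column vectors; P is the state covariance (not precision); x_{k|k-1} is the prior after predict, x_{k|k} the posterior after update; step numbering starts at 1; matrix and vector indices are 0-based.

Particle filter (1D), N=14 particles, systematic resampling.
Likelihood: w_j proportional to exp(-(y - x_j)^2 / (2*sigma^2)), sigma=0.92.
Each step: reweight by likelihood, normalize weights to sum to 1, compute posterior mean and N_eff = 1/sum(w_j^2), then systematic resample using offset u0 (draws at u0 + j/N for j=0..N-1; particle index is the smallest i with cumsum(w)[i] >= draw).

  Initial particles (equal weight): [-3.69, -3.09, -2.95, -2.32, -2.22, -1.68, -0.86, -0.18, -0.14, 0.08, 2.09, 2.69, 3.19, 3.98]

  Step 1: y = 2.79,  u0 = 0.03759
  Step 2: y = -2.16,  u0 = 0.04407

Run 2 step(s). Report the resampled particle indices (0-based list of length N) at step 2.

step 1: w=[0.0000, 0.0000, 0.0000, 0.0000, 0.0000, 0.0000, 0.0001, 0.0018, 0.0020, 0.0042, 0.2407, 0.3195, 0.2925, 0.1393]  mean=2.8493  Neff=3.7740  idx=[10, 10, 10, 11, 11, 11, 11, 11, 12, 12, 12, 12, 13, 13]
step 2: w=[0.3119, 0.3119, 0.3119, 0.0124, 0.0124, 0.0124, 0.0124, 0.0124, 0.0006, 0.0006, 0.0006, 0.0006, 0.0000, 0.0000]  mean=2.1299  Neff=3.4183  idx=[0, 0, 0, 0, 1, 1, 1, 1, 1, 2, 2, 2, 2, 5]

resampled_idx = [0, 0, 0, 0, 1, 1, 1, 1, 1, 2, 2, 2, 2, 5]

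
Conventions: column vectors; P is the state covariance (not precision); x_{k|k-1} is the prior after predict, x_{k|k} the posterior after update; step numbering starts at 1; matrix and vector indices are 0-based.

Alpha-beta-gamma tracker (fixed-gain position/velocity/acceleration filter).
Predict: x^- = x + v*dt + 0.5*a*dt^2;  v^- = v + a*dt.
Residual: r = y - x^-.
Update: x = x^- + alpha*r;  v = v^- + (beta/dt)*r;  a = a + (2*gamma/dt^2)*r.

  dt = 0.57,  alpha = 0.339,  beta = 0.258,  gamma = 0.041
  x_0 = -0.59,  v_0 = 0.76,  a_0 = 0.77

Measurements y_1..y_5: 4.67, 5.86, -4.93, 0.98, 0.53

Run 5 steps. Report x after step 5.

step 1: x_pred=-0.0317  r=4.7017  x^+=1.5622  v^+=3.3270  a^+=1.9566
step 2: x_pred=3.7764  r=2.0836  x^+=4.4828  v^+=5.3854  a^+=2.4825
step 3: x_pred=7.9557  r=-12.8857  x^+=3.5875  v^+=0.9680  a^+=-0.7697
step 4: x_pred=4.0142  r=-3.0342  x^+=2.9856  v^+=-0.8441  a^+=-1.5354
step 5: x_pred=2.2550  r=-1.7250  x^+=1.6702  v^+=-2.5001  a^+=-1.9708

x_post = 1.6702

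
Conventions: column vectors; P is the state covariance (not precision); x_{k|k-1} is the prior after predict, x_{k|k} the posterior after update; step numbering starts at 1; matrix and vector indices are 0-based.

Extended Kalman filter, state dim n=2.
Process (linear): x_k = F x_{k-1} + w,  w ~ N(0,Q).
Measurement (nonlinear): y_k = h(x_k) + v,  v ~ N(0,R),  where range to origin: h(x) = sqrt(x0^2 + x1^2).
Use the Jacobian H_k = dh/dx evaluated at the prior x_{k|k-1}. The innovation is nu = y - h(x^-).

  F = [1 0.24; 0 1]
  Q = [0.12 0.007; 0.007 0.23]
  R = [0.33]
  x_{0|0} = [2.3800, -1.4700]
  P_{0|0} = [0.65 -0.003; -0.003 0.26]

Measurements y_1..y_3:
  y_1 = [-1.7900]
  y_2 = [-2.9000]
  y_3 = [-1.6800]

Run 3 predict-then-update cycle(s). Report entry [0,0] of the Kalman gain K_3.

step 1: x^-=[2.0272, -1.4700]  P^-=[0.7835 0.0664; 0.0664 0.4900]  H_jac=[0.8096 -0.5870]  S=[0.9493]  K=[0.6272; -0.2464]  nu=[-4.2941]  x^+=[-0.6659, -0.4120]  P^+=[0.4102 0.2131; 0.2131 0.4324]
step 2: x^-=[-0.7647, -0.4120]  P^-=[0.6574 0.3239; 0.3239 0.6624]  H_jac=[-0.8804 -0.4743]  S=[1.2589]  K=[-0.5817; -0.4760]  nu=[-3.7686]  x^+=[1.4275, 1.3819]  P^+=[0.2314 -0.0247; -0.0247 0.3771]
step 3: x^-=[1.7592, 1.3819]  P^-=[0.3612 0.0728; 0.0728 0.6071]  H_jac=[0.7864 0.6178]  S=[0.8558]  K=[0.3845; 0.5051]  nu=[-3.9170]  x^+=[0.2532, -0.5967]  P^+=[0.2347 -0.0934; -0.0934 0.3888]

K[0,0] = 0.3845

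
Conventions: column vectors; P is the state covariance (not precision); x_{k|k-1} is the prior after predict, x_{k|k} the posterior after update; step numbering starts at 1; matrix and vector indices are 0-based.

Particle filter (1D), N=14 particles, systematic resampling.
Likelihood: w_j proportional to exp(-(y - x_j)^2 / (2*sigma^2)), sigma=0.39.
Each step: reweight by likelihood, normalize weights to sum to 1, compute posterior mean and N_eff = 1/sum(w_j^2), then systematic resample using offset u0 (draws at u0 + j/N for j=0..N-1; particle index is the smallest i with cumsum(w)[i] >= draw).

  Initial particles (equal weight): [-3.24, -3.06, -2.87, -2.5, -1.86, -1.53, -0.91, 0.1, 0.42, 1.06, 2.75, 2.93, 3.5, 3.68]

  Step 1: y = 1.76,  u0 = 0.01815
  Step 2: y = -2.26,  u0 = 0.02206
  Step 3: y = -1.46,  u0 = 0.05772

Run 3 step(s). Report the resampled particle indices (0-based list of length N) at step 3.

step 1: w=[0.0000, 0.0000, 0.0000, 0.0000, 0.0000, 0.0000, 0.0000, 0.0005, 0.0108, 0.7875, 0.1572, 0.0438, 0.0002, 0.0000]  mean=1.4008  Neff=1.5457  idx=[9, 9, 9, 9, 9, 9, 9, 9, 9, 9, 9, 10, 10, 10]
step 2: w=[0.0909, 0.0909, 0.0909, 0.0909, 0.0909, 0.0909, 0.0909, 0.0909, 0.0909, 0.0909, 0.0909, 0.0000, 0.0000, 0.0000]  mean=1.0600  Neff=11.0000  idx=[0, 1, 1, 2, 3, 4, 4, 5, 6, 7, 8, 8, 9, 10]
step 3: w=[0.0714, 0.0714, 0.0714, 0.0714, 0.0714, 0.0714, 0.0714, 0.0714, 0.0714, 0.0714, 0.0714, 0.0714, 0.0714, 0.0714]  mean=1.0600  Neff=14.0000  idx=[0, 1, 2, 3, 4, 5, 6, 7, 8, 9, 10, 11, 12, 13]

resampled_idx = [0, 1, 2, 3, 4, 5, 6, 7, 8, 9, 10, 11, 12, 13]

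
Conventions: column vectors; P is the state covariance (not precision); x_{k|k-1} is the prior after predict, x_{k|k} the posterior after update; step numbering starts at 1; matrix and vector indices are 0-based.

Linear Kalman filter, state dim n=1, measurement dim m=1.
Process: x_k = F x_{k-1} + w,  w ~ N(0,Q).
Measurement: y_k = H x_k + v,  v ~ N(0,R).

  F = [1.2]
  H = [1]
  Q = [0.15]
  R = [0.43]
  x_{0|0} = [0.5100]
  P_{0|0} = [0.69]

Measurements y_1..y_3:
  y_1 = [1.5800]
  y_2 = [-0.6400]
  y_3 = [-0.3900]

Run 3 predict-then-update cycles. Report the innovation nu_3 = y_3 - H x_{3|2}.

step 1: x^-=[0.6120]  P^-=[1.1436]  S=[1.5736]  K=[0.7267]  nu=[0.9680]  x^+=[1.3155]  P^+=[0.3125]
step 2: x^-=[1.5786]  P^-=[0.6000]  S=[1.0300]  K=[0.5825]  nu=[-2.2186]  x^+=[0.2862]  P^+=[0.2505]
step 3: x^-=[0.3434]  P^-=[0.5107]  S=[0.9407]  K=[0.5429]  nu=[-0.7334]  x^+=[-0.0547]  P^+=[0.2334]

innov = [-0.7334]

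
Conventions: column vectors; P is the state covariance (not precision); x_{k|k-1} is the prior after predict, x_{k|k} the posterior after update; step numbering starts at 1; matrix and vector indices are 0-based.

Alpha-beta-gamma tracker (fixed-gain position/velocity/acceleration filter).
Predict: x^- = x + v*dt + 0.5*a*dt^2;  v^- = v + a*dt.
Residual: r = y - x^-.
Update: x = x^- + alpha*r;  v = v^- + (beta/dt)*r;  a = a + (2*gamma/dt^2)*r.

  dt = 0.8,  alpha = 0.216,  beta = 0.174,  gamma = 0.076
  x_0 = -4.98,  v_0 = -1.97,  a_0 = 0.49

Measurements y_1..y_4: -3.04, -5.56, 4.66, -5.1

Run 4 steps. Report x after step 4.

x_post = -0.3743

step 1: x_pred=-6.3992  r=3.3592  x^+=-5.6736  v^+=-0.8474  a^+=1.2878
step 2: x_pred=-5.9394  r=0.3794  x^+=-5.8575  v^+=0.2654  a^+=1.3779
step 3: x_pred=-5.2042  r=9.8642  x^+=-3.0735  v^+=3.5132  a^+=3.7207
step 4: x_pred=0.9276  r=-6.0276  x^+=-0.3743  v^+=5.1787  a^+=2.2891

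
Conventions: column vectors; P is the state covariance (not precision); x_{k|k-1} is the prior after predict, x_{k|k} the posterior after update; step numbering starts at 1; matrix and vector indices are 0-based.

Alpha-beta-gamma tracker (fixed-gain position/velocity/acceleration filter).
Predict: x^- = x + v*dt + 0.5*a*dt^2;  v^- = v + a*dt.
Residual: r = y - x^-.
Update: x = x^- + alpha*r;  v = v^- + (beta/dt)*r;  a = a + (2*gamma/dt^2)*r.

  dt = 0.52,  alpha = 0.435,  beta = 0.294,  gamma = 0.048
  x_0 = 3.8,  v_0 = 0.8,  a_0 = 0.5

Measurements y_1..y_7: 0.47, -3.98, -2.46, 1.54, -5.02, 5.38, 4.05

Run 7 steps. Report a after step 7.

a_post = 5.0592

step 1: x_pred=4.2836  r=-3.8136  x^+=2.6247  v^+=-1.0962  a^+=-0.8539
step 2: x_pred=1.9392  r=-5.9192  x^+=-0.6356  v^+=-4.8868  a^+=-2.9554
step 3: x_pred=-3.5764  r=1.1164  x^+=-3.0907  v^+=-5.7925  a^+=-2.5591
step 4: x_pred=-6.4488  r=7.9888  x^+=-2.9737  v^+=-2.6065  a^+=0.2772
step 5: x_pred=-4.2916  r=-0.7284  x^+=-4.6084  v^+=-2.8742  a^+=0.0186
step 6: x_pred=-6.1005  r=11.4805  x^+=-1.1065  v^+=3.6264  a^+=4.0945
step 7: x_pred=1.3328  r=2.7172  x^+=2.5148  v^+=7.2918  a^+=5.0592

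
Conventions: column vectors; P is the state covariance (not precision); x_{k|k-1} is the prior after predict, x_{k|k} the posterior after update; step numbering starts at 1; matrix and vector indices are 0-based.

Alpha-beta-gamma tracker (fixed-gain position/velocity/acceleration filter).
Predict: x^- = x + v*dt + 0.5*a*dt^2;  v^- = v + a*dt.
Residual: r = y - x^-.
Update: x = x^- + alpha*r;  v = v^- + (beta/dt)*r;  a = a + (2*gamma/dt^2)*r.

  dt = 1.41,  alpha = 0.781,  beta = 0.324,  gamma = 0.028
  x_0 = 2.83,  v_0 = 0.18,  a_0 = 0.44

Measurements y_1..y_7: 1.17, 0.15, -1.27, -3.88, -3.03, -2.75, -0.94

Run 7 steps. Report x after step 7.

x_post = -1.2534

step 1: x_pred=3.5212  r=-2.3512  x^+=1.6849  v^+=0.2601  a^+=0.3738
step 2: x_pred=2.4232  r=-2.2732  x^+=0.6478  v^+=0.2648  a^+=0.3097
step 3: x_pred=1.3291  r=-2.5991  x^+=-0.7008  v^+=0.1043  a^+=0.2365
step 4: x_pred=-0.3186  r=-3.5614  x^+=-3.1001  v^+=-0.3806  a^+=0.1362
step 5: x_pred=-3.5012  r=0.4712  x^+=-3.1332  v^+=-0.0802  a^+=0.1495
step 6: x_pred=-3.0977  r=0.3477  x^+=-2.8261  v^+=0.2105  a^+=0.1593
step 7: x_pred=-2.3711  r=1.4311  x^+=-1.2534  v^+=0.7639  a^+=0.1996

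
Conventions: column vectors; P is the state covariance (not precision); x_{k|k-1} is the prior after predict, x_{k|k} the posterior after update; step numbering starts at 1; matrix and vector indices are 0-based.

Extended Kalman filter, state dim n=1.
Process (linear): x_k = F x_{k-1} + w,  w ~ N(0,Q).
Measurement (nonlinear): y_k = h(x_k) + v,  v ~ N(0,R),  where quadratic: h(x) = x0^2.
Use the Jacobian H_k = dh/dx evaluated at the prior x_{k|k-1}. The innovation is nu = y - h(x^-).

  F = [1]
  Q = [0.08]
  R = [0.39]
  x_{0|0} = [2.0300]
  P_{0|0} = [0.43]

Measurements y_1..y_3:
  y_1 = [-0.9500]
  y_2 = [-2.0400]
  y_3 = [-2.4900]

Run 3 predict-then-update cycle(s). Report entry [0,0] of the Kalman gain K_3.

step 1: x^-=[2.0300]  P^-=[0.5100]  H_jac=[4.0600]  S=[8.7966]  K=[0.2354]  nu=[-5.0709]  x^+=[0.8364]  P^+=[0.0226]
step 2: x^-=[0.8364]  P^-=[0.1026]  H_jac=[1.6728]  S=[0.6771]  K=[0.2535]  nu=[-2.7395]  x^+=[0.1419]  P^+=[0.0591]
step 3: x^-=[0.1419]  P^-=[0.1391]  H_jac=[0.2839]  S=[0.4012]  K=[0.0984]  nu=[-2.5101]  x^+=[-0.1051]  P^+=[0.1352]

K[0,0] = 0.0984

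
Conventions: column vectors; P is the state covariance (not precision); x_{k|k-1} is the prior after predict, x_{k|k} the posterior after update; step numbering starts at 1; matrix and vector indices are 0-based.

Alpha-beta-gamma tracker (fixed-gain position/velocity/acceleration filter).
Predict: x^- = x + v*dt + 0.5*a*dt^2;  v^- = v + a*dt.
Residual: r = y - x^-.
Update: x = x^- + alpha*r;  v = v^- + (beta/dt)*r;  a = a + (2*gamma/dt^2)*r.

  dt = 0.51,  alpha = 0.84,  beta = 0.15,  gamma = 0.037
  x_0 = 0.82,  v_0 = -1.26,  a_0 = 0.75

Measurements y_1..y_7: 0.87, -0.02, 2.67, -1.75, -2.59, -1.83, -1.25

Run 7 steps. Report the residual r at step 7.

step 1: x_pred=0.2749  r=0.5951  x^+=0.7748  v^+=-0.7025  a^+=0.9193
step 2: x_pred=0.5361  r=-0.5561  x^+=0.0690  v^+=-0.3972  a^+=0.7611
step 3: x_pred=-0.0346  r=2.7046  x^+=2.2373  v^+=0.7864  a^+=1.5306
step 4: x_pred=2.8374  r=-4.5874  x^+=-1.0160  v^+=0.2178  a^+=0.2254
step 5: x_pred=-0.8756  r=-1.7144  x^+=-2.3157  v^+=-0.1715  a^+=-0.2623
step 6: x_pred=-2.4373  r=0.6073  x^+=-1.9272  v^+=-0.1266  a^+=-0.0896
step 7: x_pred=-2.0034  r=0.7534  x^+=-1.3705  v^+=0.0493  a^+=0.1248

resid = 0.7534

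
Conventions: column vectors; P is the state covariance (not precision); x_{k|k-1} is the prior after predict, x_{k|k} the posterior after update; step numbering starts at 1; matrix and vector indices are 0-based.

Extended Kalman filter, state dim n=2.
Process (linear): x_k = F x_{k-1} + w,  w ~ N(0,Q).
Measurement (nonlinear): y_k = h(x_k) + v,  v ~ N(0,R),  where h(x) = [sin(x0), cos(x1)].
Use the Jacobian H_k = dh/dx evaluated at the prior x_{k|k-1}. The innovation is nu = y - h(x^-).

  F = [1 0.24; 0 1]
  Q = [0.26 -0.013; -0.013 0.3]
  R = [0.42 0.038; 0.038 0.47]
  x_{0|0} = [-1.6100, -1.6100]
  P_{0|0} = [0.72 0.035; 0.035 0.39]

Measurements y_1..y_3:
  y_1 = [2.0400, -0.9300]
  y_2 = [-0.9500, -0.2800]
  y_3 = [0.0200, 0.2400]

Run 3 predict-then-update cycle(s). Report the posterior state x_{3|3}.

x_post = [-5.9706, -1.6340]

step 1: x^-=[-1.9964, -1.6100]  P^-=[1.0193 0.1156; 0.1156 0.6900]  H_jac=[-0.4129 0.0000; 0.0000 0.9992]  S=[0.5937 -0.0097; -0.0097 1.1589]  K=[-0.7072 0.0938; -0.0707 0.5943]  nu=[2.9508, -0.8908]  x^+=[-4.1668, -2.3480]  P^+=[0.7108 0.0172; 0.0172 0.2769]
step 2: x^-=[-4.7303, -2.3480]  P^-=[0.9950 0.0706; 0.0706 0.5769]  H_jac=[0.0179 0.0000; 0.0000 0.7129]  S=[0.4203 0.0389; 0.0389 0.7632]  K=[0.0365 0.0641; -0.0471 0.5413]  nu=[-1.9498, 0.4213]  x^+=[-4.7745, -2.0282]  P^+=[0.9911 0.0442; 0.0442 0.3543]
step 3: x^-=[-5.2613, -2.0282]  P^-=[1.2928 0.1163; 0.1163 0.6543]  H_jac=[0.5218 0.0000; 0.0000 0.8972]  S=[0.7719 0.0924; 0.0924 0.9967]  K=[0.8709 0.0239; 0.0082 0.5882]  nu=[-0.8331, 0.6816]  x^+=[-5.9706, -1.6340]  P^+=[0.7028 0.0494; 0.0494 0.3085]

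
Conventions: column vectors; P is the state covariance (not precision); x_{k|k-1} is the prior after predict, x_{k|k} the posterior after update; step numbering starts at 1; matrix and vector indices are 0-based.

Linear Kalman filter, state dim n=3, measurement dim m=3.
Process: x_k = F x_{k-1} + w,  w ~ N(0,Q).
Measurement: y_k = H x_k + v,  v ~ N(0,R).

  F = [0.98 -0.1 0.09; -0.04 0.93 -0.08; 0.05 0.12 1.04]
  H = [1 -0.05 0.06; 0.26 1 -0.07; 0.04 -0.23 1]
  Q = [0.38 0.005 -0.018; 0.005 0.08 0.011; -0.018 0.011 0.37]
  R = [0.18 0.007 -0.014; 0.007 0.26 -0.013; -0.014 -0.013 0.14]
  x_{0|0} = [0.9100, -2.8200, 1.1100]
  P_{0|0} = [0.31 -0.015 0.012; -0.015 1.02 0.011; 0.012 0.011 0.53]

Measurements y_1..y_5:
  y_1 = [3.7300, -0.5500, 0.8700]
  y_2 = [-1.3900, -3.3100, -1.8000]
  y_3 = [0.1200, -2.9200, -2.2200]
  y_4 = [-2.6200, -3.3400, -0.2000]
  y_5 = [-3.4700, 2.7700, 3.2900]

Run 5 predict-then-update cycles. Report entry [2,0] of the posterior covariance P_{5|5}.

step 1: x^-=[1.2737, -2.7478, 0.8615]  P^-=[0.6971 -0.1195 0.0441; -0.1195 0.9656 0.0895; 0.0441 0.0895 0.9625]  S=[0.8997 0.0212 0.1490; 0.0212 1.2012 -0.1906; 0.1490 -0.1906 1.1193]  K=[0.7853 0.0333 -0.0100; -0.2053 0.7824 0.0378; -0.0410 0.1679 0.8772]  nu=[2.2672, 1.9269, -0.6744]  x^+=[3.1250, -1.7310, 0.5005]  P^+=[0.1420 -0.0243 -0.0241; -0.0243 0.2112 0.0475; -0.0241 0.0475 0.1331]
step 2: x^-=[3.2807, -1.7749, 0.4690]  P^-=[0.5192 -0.0371 -0.0329; -0.0371 0.2583 0.0688; -0.0329 0.0688 0.5264]  S=[0.7011 0.0964 0.0125; 0.0964 0.5283 -0.0417; 0.0125 -0.0417 0.6473]  K=[0.7332 0.0546 -0.0163; -0.1336 0.4896 0.0463; -0.0367 0.1137 0.7948]  nu=[-4.7876, -2.3553, -2.8085]  x^+=[-0.3122, -2.4187, -1.8553]  P^+=[0.1331 -0.0166 -0.0224; -0.0166 0.1324 0.0331; -0.0224 0.0331 0.1188]
step 3: x^-=[-0.2311, -2.0884, -2.2354]  P^-=[0.5088 -0.0237 -0.0298; -0.0237 0.1917 0.0477; -0.0298 0.0477 0.5065]  S=[0.6896 0.1088 0.0115; 0.1088 0.4706 -0.0460; 0.0115 -0.0460 0.6336]  K=[0.7268 0.0656 -0.0148; -0.1104 0.4161 0.0364; -0.0306 0.0935 0.7876]  nu=[0.3808, -0.9279, -0.4557]  x^+=[-0.0085, -2.5332, -2.6927]  P^+=[0.1321 -0.0135 -0.0215; -0.0135 0.1124 0.0276; -0.0215 0.0276 0.1167]
step 4: x^-=[0.0027, -2.1402, -3.1048]  P^-=[0.5073 -0.0195 -0.0280; -0.0195 0.1749 0.0404; -0.0280 0.0404 0.5027]  S=[0.6879 0.1128 0.0123; 0.1128 0.4569 -0.0489; 0.0123 -0.0489 0.6322]  K=[0.7253 0.0696 -0.0139; -0.1029 0.3943 0.0316; -0.0281 0.0866 0.7858]  nu=[-2.5434, -1.4179, 2.4125]  x^+=[-1.9742, -2.3615, -1.2603]  P^+=[0.1319 -0.0124 -0.0211; -0.0124 0.1064 0.0257; -0.0211 0.0257 0.1160]
step 5: x^-=[-1.8120, -2.0164, -1.6928]  P^-=[0.5069 -0.0182 -0.0274; -0.0182 0.1700 0.0380; -0.0274 0.0380 0.5014]  S=[0.6874 0.1142 0.0127; 0.1142 0.4529 -0.0500; 0.0127 -0.0500 0.6319]  K=[0.7248 0.0709 -0.0135; -0.1004 0.3876 0.0298; -0.0273 0.0842 0.7852]  nu=[-1.6573, 5.1390, 4.5915]  x^+=[-2.7109, 0.2785, 2.3905]  P^+=[0.1318 -0.0121 -0.0210; -0.0121 0.1046 0.0251; -0.0210 0.0251 0.1158]

P_post[2,0] = -0.0210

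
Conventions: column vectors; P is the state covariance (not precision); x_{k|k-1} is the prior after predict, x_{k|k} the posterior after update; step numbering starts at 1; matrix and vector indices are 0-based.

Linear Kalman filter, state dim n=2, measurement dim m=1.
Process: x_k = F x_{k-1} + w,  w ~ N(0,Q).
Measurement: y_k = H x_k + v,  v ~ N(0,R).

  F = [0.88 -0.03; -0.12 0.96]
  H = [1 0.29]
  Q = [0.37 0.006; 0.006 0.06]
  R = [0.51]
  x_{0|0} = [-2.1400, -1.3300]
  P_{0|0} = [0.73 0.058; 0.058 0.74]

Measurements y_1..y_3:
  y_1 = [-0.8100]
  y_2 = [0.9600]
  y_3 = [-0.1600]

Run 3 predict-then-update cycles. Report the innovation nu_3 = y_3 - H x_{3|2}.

step 1: x^-=[-1.8433, -1.0200]  P^-=[0.9329 -0.0432; -0.0432 0.7391]  S=[1.4800]  K=[0.6219; 0.1156]  nu=[1.3291]  x^+=[-1.0168, -0.8663]  P^+=[0.3605 -0.1496; -0.1496 0.7193]
step 2: x^-=[-0.8688, -0.7096]  P^-=[0.6578 -0.1797; -0.1797 0.7626]  S=[1.1276]  K=[0.5371; 0.0367]  nu=[2.0346]  x^+=[0.2240, -0.6349]  P^+=[0.3325 -0.2020; -0.2020 0.7611]
step 3: x^-=[0.2161, -0.6364]  P^-=[0.6388 -0.2224; -0.2224 0.8127]  S=[1.0882]  K=[0.5278; 0.0122]  nu=[-0.1916]  x^+=[0.1150, -0.6387]  P^+=[0.3357 -0.2294; -0.2294 0.8126]

innov = [-0.1916]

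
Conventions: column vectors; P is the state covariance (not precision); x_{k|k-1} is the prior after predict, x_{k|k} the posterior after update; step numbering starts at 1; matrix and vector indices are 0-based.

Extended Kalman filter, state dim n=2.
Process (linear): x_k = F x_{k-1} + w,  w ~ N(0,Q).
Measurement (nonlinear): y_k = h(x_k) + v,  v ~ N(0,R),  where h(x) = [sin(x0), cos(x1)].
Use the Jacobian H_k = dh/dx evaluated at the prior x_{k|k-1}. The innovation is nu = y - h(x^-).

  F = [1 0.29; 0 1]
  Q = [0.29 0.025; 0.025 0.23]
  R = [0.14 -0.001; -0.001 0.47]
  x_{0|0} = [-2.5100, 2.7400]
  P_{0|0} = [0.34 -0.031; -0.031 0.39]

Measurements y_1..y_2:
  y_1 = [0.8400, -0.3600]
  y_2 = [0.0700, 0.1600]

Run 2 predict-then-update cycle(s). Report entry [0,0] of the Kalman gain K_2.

K[0,0] = -1.1963

step 1: x^-=[-1.7154, 2.7400]  P^-=[0.6448 0.1071; 0.1071 0.6200]  H_jac=[-0.1441 0.0000; 0.0000 -0.3909]  S=[0.1534 0.0050; 0.0050 0.5647]  K=[-0.6035 -0.0688; -0.0866 -0.4284]  nu=[1.8296, 0.5604]  x^+=[-2.8581, 2.3416]  P^+=[0.5859 0.0811; 0.0811 0.5148]
step 2: x^-=[-2.1790, 2.3416]  P^-=[0.9662 0.2554; 0.2554 0.7448]  H_jac=[-0.5714 0.0000; 0.0000 -0.7174]  S=[0.4555 0.1037; 0.1037 0.8533]  K=[-1.1963 -0.0693; -0.1829 -0.6040]  nu=[0.8907, 0.8567]  x^+=[-3.3040, 1.6612]  P^+=[0.2930 0.0438; 0.0438 0.3954]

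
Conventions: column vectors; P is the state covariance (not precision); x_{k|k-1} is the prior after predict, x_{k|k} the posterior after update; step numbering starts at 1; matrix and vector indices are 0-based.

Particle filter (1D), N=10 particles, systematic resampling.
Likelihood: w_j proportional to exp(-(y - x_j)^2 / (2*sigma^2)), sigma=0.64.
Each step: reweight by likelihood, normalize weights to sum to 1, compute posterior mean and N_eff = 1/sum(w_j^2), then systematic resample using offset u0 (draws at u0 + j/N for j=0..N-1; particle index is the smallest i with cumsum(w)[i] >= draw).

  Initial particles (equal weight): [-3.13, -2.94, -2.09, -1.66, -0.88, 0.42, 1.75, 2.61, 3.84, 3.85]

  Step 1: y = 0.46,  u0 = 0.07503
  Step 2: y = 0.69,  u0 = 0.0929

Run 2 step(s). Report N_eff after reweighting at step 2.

N_eff = 8.5905

step 1: w=[0.0000, 0.0000, 0.0003, 0.0033, 0.0894, 0.7991, 0.1050, 0.0028, 0.0000, 0.0000]  mean=0.4420  Neff=1.5206  idx=[4, 5, 5, 5, 5, 5, 5, 5, 5, 6]
step 2: w=[0.0065, 0.1200, 0.1200, 0.1200, 0.1200, 0.1200, 0.1200, 0.1200, 0.1200, 0.0333]  mean=0.4559  Neff=8.5905  idx=[1, 2, 3, 4, 5, 5, 6, 7, 8, 9]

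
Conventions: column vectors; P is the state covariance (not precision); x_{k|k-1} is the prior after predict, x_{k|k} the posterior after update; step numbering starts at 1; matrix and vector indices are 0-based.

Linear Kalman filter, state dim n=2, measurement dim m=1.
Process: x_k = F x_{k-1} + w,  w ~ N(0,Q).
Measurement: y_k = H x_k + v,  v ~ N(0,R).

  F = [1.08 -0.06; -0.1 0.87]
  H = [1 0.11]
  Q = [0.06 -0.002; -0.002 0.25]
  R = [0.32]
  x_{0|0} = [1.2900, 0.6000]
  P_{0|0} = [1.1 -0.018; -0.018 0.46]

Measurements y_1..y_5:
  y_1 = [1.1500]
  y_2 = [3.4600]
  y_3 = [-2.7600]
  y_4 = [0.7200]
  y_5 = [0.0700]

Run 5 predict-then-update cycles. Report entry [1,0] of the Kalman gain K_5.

K[1,0] = -0.1781

step 1: x^-=[1.3572, 0.3930]  P^-=[1.3470 -0.1618; -0.1618 0.6123]  S=[1.6388]  K=[0.8111; -0.0577]  nu=[-0.2504]  x^+=[1.1541, 0.4074]  P^+=[0.2689 -0.0852; -0.0852 0.6069]
step 2: x^-=[1.2220, 0.2391]  P^-=[0.3869 -0.1433; -0.1433 0.7268]  S=[0.6842]  K=[0.5425; -0.0926]  nu=[2.2117]  x^+=[2.4217, 0.0343]  P^+=[0.1856 -0.1089; -0.1089 0.7210]
step 3: x^-=[2.6134, -0.2123]  P^-=[0.2932 -0.1627; -0.1627 0.8165]  S=[0.5873]  K=[0.4687; -0.1241]  nu=[-5.3501]  x^+=[0.1056, 0.4515]  P^+=[0.1641 -0.1285; -0.1285 0.8075]
step 4: x^-=[0.0870, 0.3822]  P^-=[0.2710 -0.1834; -0.1834 0.8852]  S=[0.5614]  K=[0.4468; -0.1533]  nu=[0.5909]  x^+=[0.3511, 0.2917]  P^+=[0.1589 -0.1450; -0.1450 0.8720]
step 5: x^-=[0.3616, 0.2186]  P^-=[0.2673 -0.2018; -0.2018 0.9368]  S=[0.5543]  K=[0.4422; -0.1781]  nu=[-0.3157]  x^+=[0.2220, 0.2749]  P^+=[0.1589 -0.1581; -0.1581 0.9192]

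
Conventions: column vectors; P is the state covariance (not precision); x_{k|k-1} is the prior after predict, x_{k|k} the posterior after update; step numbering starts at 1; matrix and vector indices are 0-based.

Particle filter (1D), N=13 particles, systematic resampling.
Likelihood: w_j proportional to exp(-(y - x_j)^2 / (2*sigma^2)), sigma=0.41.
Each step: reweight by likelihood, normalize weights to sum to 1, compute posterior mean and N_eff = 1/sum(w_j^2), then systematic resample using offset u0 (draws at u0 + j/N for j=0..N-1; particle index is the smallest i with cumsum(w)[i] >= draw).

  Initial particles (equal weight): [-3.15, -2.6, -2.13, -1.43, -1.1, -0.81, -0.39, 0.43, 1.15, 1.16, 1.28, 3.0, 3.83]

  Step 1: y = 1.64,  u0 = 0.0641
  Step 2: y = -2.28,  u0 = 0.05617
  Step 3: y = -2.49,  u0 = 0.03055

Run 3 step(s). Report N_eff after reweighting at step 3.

step 1: w=[0.0000, 0.0000, 0.0000, 0.0000, 0.0000, 0.0000, 0.0000, 0.0076, 0.2896, 0.2981, 0.4023, 0.0024, 0.0000]  mean=1.2043  Neff=2.9884  idx=[8, 8, 8, 8, 9, 9, 9, 10, 10, 10, 10, 10, 10]
step 2: w=[0.1460, 0.1460, 0.1460, 0.1460, 0.1190, 0.1190, 0.1190, 0.0098, 0.0098, 0.0098, 0.0098, 0.0098, 0.0098]  mean=1.1612  Neff=7.7884  idx=[0, 0, 1, 1, 2, 3, 3, 4, 4, 5, 6, 6, 10]
step 3: w=[0.0902, 0.0902, 0.0902, 0.0902, 0.0902, 0.0902, 0.0902, 0.0726, 0.0726, 0.0726, 0.0726, 0.0726, 0.0051]  mean=1.1543  Neff=11.9893  idx=[0, 1, 2, 2, 3, 4, 5, 6, 7, 8, 9, 10, 11]

N_eff = 11.9893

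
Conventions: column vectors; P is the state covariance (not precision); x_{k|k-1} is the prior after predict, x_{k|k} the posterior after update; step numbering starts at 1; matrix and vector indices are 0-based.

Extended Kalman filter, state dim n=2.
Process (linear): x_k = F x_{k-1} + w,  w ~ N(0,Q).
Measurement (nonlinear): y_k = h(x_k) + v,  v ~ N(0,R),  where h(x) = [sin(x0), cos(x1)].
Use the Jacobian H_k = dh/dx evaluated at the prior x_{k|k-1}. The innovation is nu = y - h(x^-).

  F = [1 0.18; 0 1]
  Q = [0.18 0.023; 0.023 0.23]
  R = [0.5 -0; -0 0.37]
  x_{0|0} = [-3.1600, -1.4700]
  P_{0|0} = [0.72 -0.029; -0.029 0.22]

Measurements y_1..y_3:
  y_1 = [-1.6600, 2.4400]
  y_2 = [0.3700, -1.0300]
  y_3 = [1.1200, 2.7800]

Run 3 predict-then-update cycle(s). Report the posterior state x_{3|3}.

x_post = [-3.4795, 0.4969]

step 1: x^-=[-3.4246, -1.4700]  P^-=[0.8967 0.0336; 0.0336 0.4500]  H_jac=[-0.9602 0.0000; 0.0000 0.9949]  S=[1.3268 -0.0321; -0.0321 0.8154]  K=[-0.6486 0.0155; -0.0110 0.5486]  nu=[-1.9392, 2.3394]  x^+=[-2.1307, -0.1652]  P^+=[0.3377 0.0058; 0.0058 0.2040]
step 2: x^-=[-2.1604, -0.1652]  P^-=[0.5264 0.0655; 0.0655 0.4340]  H_jac=[-0.5560 0.0000; 0.0000 0.1644]  S=[0.6627 -0.0060; -0.0060 0.3817]  K=[-0.4414 0.0213; -0.0533 0.1861]  nu=[1.2012, -2.0164]  x^+=[-2.7336, -0.6044]  P^+=[0.3970 0.0479; 0.0479 0.4188]
step 3: x^-=[-2.8423, -0.6044]  P^-=[0.6078 0.1463; 0.1463 0.6488]  H_jac=[-0.9556 0.0000; 0.0000 0.5683]  S=[1.0550 -0.0794; -0.0794 0.5795]  K=[-0.5453 0.0687; -0.0855 0.6245]  nu=[1.4148, 1.9572]  x^+=[-3.4795, 0.4969]  P^+=[0.2854 0.0447; 0.0447 0.4066]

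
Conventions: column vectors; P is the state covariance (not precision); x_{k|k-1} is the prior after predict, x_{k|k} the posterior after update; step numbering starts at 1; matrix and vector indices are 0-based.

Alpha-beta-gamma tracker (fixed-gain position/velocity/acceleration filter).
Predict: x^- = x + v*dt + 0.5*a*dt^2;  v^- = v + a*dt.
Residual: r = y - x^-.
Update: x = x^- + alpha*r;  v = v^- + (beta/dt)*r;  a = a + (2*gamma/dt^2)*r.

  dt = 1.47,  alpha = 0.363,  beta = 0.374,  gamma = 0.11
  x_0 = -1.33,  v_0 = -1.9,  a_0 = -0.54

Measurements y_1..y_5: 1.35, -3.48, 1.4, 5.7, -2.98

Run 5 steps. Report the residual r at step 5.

step 1: x_pred=-4.7064  r=6.0564  x^+=-2.5080  v^+=-1.1529  a^+=0.0766
step 2: x_pred=-4.1200  r=0.6400  x^+=-3.8877  v^+=-0.8775  a^+=0.1418
step 3: x_pred=-5.0244  r=6.4244  x^+=-2.6923  v^+=0.9654  a^+=0.7958
step 4: x_pred=-0.4133  r=6.1133  x^+=1.8058  v^+=3.6906  a^+=1.4182
step 5: x_pred=8.7633  r=-11.7433  x^+=4.5005  v^+=2.7877  a^+=0.2226

resid = -11.7433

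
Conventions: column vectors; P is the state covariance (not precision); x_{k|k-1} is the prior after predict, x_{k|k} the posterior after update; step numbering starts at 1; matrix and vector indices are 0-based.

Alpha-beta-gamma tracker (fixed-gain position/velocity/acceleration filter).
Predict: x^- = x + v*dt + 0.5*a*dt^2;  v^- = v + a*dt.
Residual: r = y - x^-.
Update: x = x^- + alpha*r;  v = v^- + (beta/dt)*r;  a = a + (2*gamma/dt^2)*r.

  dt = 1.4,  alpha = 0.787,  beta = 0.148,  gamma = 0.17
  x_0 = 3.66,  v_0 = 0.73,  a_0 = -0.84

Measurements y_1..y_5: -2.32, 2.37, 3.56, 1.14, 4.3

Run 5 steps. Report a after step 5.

step 1: x_pred=3.8588  r=-6.1788  x^+=-1.0039  v^+=-1.0992  a^+=-1.9118
step 2: x_pred=-4.4164  r=6.7864  x^+=0.9245  v^+=-3.0583  a^+=-0.7346
step 3: x_pred=-4.0771  r=7.6371  x^+=1.9333  v^+=-3.2794  a^+=0.5902
step 4: x_pred=-2.0795  r=3.2195  x^+=0.4542  v^+=-2.1128  a^+=1.1487
step 5: x_pred=-1.3780  r=5.6780  x^+=3.0906  v^+=0.0956  a^+=2.1336

a_post = 2.1336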